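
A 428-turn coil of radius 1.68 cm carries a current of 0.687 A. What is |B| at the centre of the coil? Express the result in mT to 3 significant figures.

B ≈ 11.0 mT

For an N-turn flat coil, B = Nμ₀I/(2R) with R = 0.0168 m.
B = 428 × 2.57×10⁻⁵ T = 1.10×10⁻² T.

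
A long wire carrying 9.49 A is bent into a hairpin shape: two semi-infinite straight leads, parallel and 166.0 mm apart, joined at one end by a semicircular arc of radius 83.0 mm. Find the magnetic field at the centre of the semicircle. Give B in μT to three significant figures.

The semicircular arc contributes B_arc = μ₀I·π/(4πR) = μ₀I/(4R) = 3.59×10⁻⁵ T.
Each semi-infinite lead is at perpendicular distance R = 0.083 m from the centre, with the perpendicular foot at its near end, so it contributes μ₀I/(4πR); both point the same way, together 2.29×10⁻⁵ T.
Arc and leads all point the same direction: B = 3.59×10⁻⁵ + 2.29×10⁻⁵ = 5.88×10⁻⁵ T.

B ≈ 58.8 μT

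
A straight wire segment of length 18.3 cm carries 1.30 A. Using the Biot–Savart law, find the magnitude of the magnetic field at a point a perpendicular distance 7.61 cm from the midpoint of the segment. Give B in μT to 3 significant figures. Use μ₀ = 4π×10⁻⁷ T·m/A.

For a finite straight segment, B = (μ₀I/4πd)(sinθ₁ + sinθ₂), where θ₁, θ₂ are the angles from the perpendicular to each end.
The perpendicular from the point meets the wire at its midpoint, so each end is L/2 = 0.0915 m away along the wire.
sinθ₁ = 0.0915/√(0.0915²+0.0761²) = 0.7688; sinθ₂ = 0.0915/√(0.0915²+0.0761²) = 0.7688.
B = (4π×10⁻⁷ × 1.30) / (4π × 0.0761) × (0.7688 + 0.7688) = 2.63×10⁻⁶ T.

B ≈ 2.63 μT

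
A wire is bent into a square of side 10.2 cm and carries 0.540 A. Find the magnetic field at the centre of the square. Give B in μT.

B ≈ 5.99 μT

Each side is a finite straight segment at perpendicular distance d = a/(2 tan(π/4)) = 0.051 m from the centre, with end-angles ±π/4.
One side contributes B₁ = (μ₀I/4πd)·2 sin(π/4) = 1.50×10⁻⁶ T.
All 4 sides add in the same direction: B = 4 × 1.50×10⁻⁶ = 5.99×10⁻⁶ T.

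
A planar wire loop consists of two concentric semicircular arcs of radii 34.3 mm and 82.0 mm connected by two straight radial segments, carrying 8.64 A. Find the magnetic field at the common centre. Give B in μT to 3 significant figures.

B ≈ 46.0 μT

The radial connectors point toward the centre, so dl × r̂ = 0 and they contribute nothing.
Each semicircle gives μ₀I/(4R): inner arc 7.91×10⁻⁵ T, outer arc 3.31×10⁻⁵ T.
The two arcs carry current in opposite angular senses, so their fields oppose: B = |7.91×10⁻⁵ − 3.31×10⁻⁵| = 4.60×10⁻⁵ T.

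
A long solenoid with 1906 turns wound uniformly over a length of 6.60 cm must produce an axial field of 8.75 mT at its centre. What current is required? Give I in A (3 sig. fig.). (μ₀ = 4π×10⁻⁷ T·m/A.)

Inside a long solenoid B = μ₀nI with n = 2.888×10⁴ m⁻¹, so I = B/(μ₀n).
I = 8.75×10⁻³ / (4π×10⁻⁷ × 2.888×10⁴) = 0.241 A.

I ≈ 0.241 A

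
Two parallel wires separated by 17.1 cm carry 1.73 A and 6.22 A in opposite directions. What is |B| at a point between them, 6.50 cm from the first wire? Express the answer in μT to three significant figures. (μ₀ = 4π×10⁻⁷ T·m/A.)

B ≈ 17.1 μT

Each long wire gives B = μ₀I/(2πd). Distances are d₁ = 0.065 m and d₂ = 0.106 m.
B₁ = 5.32×10⁻⁶ T, B₂ = 1.17×10⁻⁵ T.
Between antiparallel currents both contributions point the same way, so they add. B = B₁ + B₂ = 5.32×10⁻⁶ + 1.17×10⁻⁵ = 1.71×10⁻⁵ T.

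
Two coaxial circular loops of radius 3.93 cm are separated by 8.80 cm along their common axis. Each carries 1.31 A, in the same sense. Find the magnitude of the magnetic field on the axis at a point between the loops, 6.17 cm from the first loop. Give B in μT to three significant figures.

Each loop contributes B = μ₀IR²/[2(R²+z²)^(3/2)] on the axis, with z measured from that loop.
Loop 1 (z = 0.0617 m): B₁ = 3.25×10⁻⁶ T. Loop 2 (z = 0.0263 m): B₂ = 1.20×10⁻⁵ T.
The fields add: B = B₁ + B₂ = 1.53×10⁻⁵ T.

B ≈ 15.3 μT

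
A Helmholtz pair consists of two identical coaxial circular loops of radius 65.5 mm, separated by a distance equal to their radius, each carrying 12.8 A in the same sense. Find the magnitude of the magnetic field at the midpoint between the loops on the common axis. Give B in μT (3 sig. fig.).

Each loop contributes B = μ₀IR²/[2(R²+z²)^(3/2)] on the axis, with z measured from that loop.
Loop 1 (z = 0.03275 m): B₁ = 8.79×10⁻⁵ T. Loop 2 (z = 0.03275 m): B₂ = 8.79×10⁻⁵ T.
The fields add: B = B₁ + B₂ = 1.76×10⁻⁴ T.

B ≈ 176 μT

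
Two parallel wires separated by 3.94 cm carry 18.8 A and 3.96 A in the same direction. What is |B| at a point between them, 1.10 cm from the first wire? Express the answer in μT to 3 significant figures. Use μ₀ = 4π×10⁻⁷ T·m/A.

B ≈ 314 μT

Each long wire gives B = μ₀I/(2πd). Distances are d₁ = 0.011 m and d₂ = 0.0284 m.
B₁ = 3.42×10⁻⁴ T, B₂ = 2.79×10⁻⁵ T.
Between parallel currents the two contributions point in opposite directions, so they subtract. B = |B₁ − B₂| = |3.42×10⁻⁴ − 2.79×10⁻⁵| = 3.14×10⁻⁴ T.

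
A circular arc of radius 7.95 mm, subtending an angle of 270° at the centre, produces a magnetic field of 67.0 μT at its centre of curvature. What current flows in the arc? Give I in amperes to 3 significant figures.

I ≈ 1.13 A

For a circular arc, B = μ₀Iφ/(4πR) with φ in radians; here φ = 4.712 rad.
So I = 4πRB/(μ₀φ) = 4π × 0.00795 × 6.70×10⁻⁵ / (4π×10⁻⁷ × 4.712) = 1.13 A.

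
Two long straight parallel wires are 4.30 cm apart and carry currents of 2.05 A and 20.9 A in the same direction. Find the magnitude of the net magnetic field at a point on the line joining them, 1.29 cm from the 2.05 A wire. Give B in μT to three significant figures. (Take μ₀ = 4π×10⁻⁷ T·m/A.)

Each long wire gives B = μ₀I/(2πd). Distances are d₁ = 0.0129 m and d₂ = 0.0301 m.
B₁ = 3.18×10⁻⁵ T, B₂ = 1.39×10⁻⁴ T.
Between parallel currents the two contributions point in opposite directions, so they subtract. B = |B₁ − B₂| = |3.18×10⁻⁵ − 1.39×10⁻⁴| = 1.07×10⁻⁴ T.

B ≈ 107 μT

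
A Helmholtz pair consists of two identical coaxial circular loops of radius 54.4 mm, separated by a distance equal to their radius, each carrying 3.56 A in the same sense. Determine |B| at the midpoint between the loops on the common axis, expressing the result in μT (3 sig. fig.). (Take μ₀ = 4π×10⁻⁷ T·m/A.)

Each loop contributes B = μ₀IR²/[2(R²+z²)^(3/2)] on the axis, with z measured from that loop.
Loop 1 (z = 0.0272 m): B₁ = 2.94×10⁻⁵ T. Loop 2 (z = 0.0272 m): B₂ = 2.94×10⁻⁵ T.
The fields add: B = B₁ + B₂ = 5.88×10⁻⁵ T.

B ≈ 58.8 μT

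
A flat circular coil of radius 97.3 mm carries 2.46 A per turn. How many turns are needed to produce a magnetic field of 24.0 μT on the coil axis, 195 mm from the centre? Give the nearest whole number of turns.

N = 17

For an N-turn coil, B = Nμ₀IR²/[2(R²+z²)^(3/2)]. A single turn gives B₁ = 1.41×10⁻⁶ T with R = 0.0973 m, z = 0.195 m.
N = B/B₁ = 2.40×10⁻⁵ / 1.41×10⁻⁶ = 16.97.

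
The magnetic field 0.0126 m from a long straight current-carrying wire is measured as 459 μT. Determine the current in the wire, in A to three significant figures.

For a long straight wire B = μ₀I/(2πd), so I = 2πdB/μ₀.
I = 2π × 0.0126 × 4.59×10⁻⁴ / (4π×10⁻⁷) = 28.9 A.

I ≈ 28.9 A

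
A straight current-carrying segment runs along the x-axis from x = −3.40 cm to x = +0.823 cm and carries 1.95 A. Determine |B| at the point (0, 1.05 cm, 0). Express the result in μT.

B ≈ 29.2 μT

For a finite straight segment, B = (μ₀I/4πd)(sinθ₁ + sinθ₂), where θ₁, θ₂ are the angles from the perpendicular to each end.
The perpendicular distance is d = 0.0105 m; the end-offsets along the wire are a = 0.034 m and b = 0.00823 m.
sinθ₁ = 0.034/√(0.034²+0.0105²) = 0.9555; sinθ₂ = 0.00823/√(0.00823²+0.0105²) = 0.6169.
B = (4π×10⁻⁷ × 1.95) / (4π × 0.0105) × (0.9555 + 0.6169) = 2.92×10⁻⁵ T.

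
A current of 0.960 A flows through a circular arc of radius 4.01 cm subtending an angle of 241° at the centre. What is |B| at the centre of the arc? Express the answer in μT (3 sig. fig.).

The Biot–Savart field of a circular arc at its centre is B = μ₀Iφ/(4πR), with φ = 4.206 rad.
B = (4π×10⁻⁷ × 0.960 × 4.206) / (4π × 0.0401) = 1.01×10⁻⁵ T.

B ≈ 10.1 μT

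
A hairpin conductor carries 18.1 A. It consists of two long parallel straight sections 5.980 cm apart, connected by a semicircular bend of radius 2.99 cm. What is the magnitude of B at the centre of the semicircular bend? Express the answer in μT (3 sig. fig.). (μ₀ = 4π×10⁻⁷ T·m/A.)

B ≈ 311 μT

The semicircular arc contributes B_arc = μ₀I·π/(4πR) = μ₀I/(4R) = 1.90×10⁻⁴ T.
Each semi-infinite lead is at perpendicular distance R = 0.0299 m from the centre, with the perpendicular foot at its near end, so it contributes μ₀I/(4πR); both point the same way, together 1.21×10⁻⁴ T.
Arc and leads all point the same direction: B = 1.90×10⁻⁴ + 1.21×10⁻⁴ = 3.11×10⁻⁴ T.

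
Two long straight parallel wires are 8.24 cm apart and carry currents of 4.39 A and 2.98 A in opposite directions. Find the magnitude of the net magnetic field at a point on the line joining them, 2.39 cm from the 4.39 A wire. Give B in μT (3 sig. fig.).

B ≈ 46.9 μT

Each long wire gives B = μ₀I/(2πd). Distances are d₁ = 0.0239 m and d₂ = 0.0585 m.
B₁ = 3.67×10⁻⁵ T, B₂ = 1.02×10⁻⁵ T.
Between antiparallel currents both contributions point the same way, so they add. B = B₁ + B₂ = 3.67×10⁻⁵ + 1.02×10⁻⁵ = 4.69×10⁻⁵ T.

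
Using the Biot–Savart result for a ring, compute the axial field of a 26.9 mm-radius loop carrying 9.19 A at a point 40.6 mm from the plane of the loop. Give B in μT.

On the axis of a circular loop, B = μ₀IR² / [2(R²+z²)^(3/2)].
R² + z² = (0.0269)² + (0.0406)² = 0.002372 m², and (R²+z²)^(3/2) = 1.16×10⁻⁴ m³.
B = (4π×10⁻⁷ × 9.19 × 0.0007236) / (2 × 1.16×10⁻⁴) = 3.62×10⁻⁵ T.

B ≈ 36.2 μT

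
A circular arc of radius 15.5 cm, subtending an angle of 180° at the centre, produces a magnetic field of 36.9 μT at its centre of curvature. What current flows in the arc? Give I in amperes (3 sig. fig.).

I ≈ 18.2 A

For a circular arc, B = μ₀Iφ/(4πR) with φ in radians; here φ = 3.142 rad.
So I = 4πRB/(μ₀φ) = 4π × 0.155 × 3.69×10⁻⁵ / (4π×10⁻⁷ × 3.142) = 18.2 A.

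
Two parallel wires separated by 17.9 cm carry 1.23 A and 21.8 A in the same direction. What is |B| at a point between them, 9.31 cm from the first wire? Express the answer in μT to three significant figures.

Each long wire gives B = μ₀I/(2πd). Distances are d₁ = 0.0931 m and d₂ = 0.0859 m.
B₁ = 2.64×10⁻⁶ T, B₂ = 5.08×10⁻⁵ T.
Between parallel currents the two contributions point in opposite directions, so they subtract. B = |B₁ − B₂| = |2.64×10⁻⁶ − 5.08×10⁻⁵| = 4.81×10⁻⁵ T.

B ≈ 48.1 μT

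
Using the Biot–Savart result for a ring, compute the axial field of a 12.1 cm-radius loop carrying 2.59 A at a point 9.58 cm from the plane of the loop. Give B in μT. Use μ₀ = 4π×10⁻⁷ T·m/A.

B ≈ 6.48 μT

On the axis of a circular loop, B = μ₀IR² / [2(R²+z²)^(3/2)].
R² + z² = (0.121)² + (0.0958)² = 0.02382 m², and (R²+z²)^(3/2) = 3.68×10⁻³ m³.
B = (4π×10⁻⁷ × 2.59 × 0.01464) / (2 × 3.68×10⁻³) = 6.48×10⁻⁶ T.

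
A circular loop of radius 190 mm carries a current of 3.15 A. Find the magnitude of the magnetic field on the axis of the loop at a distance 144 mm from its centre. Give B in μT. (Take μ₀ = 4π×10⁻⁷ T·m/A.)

On the axis of a circular loop, B = μ₀IR² / [2(R²+z²)^(3/2)].
R² + z² = (0.19)² + (0.144)² = 0.05684 m², and (R²+z²)^(3/2) = 1.35×10⁻² m³.
B = (4π×10⁻⁷ × 3.15 × 0.0361) / (2 × 1.35×10⁻²) = 5.27×10⁻⁶ T.

B ≈ 5.27 μT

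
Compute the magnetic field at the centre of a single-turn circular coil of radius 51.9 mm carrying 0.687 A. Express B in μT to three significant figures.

At the centre of a circular loop the Biot–Savart law gives B = μ₀I/(2R).
B = (4π×10⁻⁷ × 0.687) / (2 × 0.0519) = 8.32×10⁻⁶ T.

B ≈ 8.32 μT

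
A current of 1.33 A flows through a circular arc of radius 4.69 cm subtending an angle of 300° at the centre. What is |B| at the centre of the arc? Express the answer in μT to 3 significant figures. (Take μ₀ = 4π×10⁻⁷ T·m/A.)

B ≈ 14.8 μT

The Biot–Savart field of a circular arc at its centre is B = μ₀Iφ/(4πR), with φ = 5.236 rad.
B = (4π×10⁻⁷ × 1.33 × 5.236) / (4π × 0.0469) = 1.48×10⁻⁵ T.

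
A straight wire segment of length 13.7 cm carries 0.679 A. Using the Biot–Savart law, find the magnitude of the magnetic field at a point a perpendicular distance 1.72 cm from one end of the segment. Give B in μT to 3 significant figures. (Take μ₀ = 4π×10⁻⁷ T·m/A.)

B ≈ 3.92 μT

For a finite straight segment, B = (μ₀I/4πd)(sinθ₁ + sinθ₂), where θ₁, θ₂ are the angles from the perpendicular to each end.
The perpendicular foot is at one end, so the two end-offsets along the wire are 0 and L = 0.137 m.
sinθ₁ = 0/√(0²+0.0172²) = 0.0000; sinθ₂ = 0.137/√(0.137²+0.0172²) = 0.9922.
B = (4π×10⁻⁷ × 0.679) / (4π × 0.0172) × (0.0000 + 0.9922) = 3.92×10⁻⁶ T.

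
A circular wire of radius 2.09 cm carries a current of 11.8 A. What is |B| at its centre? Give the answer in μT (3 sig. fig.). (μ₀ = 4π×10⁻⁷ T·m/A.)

B ≈ 355 μT

At the centre of a circular loop the Biot–Savart law gives B = μ₀I/(2R).
B = (4π×10⁻⁷ × 11.8) / (2 × 0.0209) = 3.55×10⁻⁴ T.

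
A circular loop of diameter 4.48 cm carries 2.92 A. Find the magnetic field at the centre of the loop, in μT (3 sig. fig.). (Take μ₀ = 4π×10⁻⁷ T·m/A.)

B ≈ 81.9 μT

At the centre of a circular loop the Biot–Savart law gives B = μ₀I/(2R) (so R = 0.0224 m).
B = (4π×10⁻⁷ × 2.92) / (2 × 0.0224) = 8.19×10⁻⁵ T.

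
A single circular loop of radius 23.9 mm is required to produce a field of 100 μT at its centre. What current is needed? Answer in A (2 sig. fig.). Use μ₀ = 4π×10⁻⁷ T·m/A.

At the centre of a circular loop B = μ₀I/(2R), so I = 2RB/μ₀.
With R = 0.0239 m, I = 2 × 0.0239 × 1.00×10⁻⁴ / (4π×10⁻⁷) = 3.80 A.

I ≈ 3.8 A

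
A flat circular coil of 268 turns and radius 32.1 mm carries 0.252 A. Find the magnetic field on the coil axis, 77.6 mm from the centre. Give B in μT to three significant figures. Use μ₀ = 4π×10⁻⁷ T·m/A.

B ≈ 73.8 μT

For an N-turn flat coil, B = Nμ₀IR²/[2(R²+z²)^(3/2)] with R = 0.0321 m, z = 0.0776 m.
B = 268 × 2.75×10⁻⁷ T = 7.38×10⁻⁵ T.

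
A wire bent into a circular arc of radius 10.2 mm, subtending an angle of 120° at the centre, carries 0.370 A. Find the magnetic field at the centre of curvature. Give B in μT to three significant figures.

B ≈ 7.60 μT

The Biot–Savart field of a circular arc at its centre is B = μ₀Iφ/(4πR), with φ = 2.094 rad.
B = (4π×10⁻⁷ × 0.370 × 2.094) / (4π × 0.0102) = 7.60×10⁻⁶ T.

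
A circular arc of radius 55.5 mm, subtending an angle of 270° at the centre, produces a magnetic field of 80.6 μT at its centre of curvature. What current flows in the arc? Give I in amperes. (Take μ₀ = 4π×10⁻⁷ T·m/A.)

For a circular arc, B = μ₀Iφ/(4πR) with φ in radians; here φ = 4.712 rad.
So I = 4πRB/(μ₀φ) = 4π × 0.0555 × 8.06×10⁻⁵ / (4π×10⁻⁷ × 4.712) = 9.49 A.

I ≈ 9.49 A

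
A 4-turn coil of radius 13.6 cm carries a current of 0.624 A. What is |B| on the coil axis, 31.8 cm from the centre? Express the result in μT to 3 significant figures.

B ≈ 0.701 μT

For an N-turn flat coil, B = Nμ₀IR²/[2(R²+z²)^(3/2)] with R = 0.136 m, z = 0.318 m.
B = 4 × 1.75×10⁻⁷ T = 7.01×10⁻⁷ T.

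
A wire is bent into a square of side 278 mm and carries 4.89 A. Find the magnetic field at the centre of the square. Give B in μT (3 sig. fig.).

Each side is a finite straight segment at perpendicular distance d = a/(2 tan(π/4)) = 0.139 m from the centre, with end-angles ±π/4.
One side contributes B₁ = (μ₀I/4πd)·2 sin(π/4) = 4.98×10⁻⁶ T.
All 4 sides add in the same direction: B = 4 × 4.98×10⁻⁶ = 1.99×10⁻⁵ T.

B ≈ 19.9 μT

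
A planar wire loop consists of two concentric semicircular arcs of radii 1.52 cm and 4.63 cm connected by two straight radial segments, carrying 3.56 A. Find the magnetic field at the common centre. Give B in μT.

The radial connectors point toward the centre, so dl × r̂ = 0 and they contribute nothing.
Each semicircle gives μ₀I/(4R): inner arc 7.36×10⁻⁵ T, outer arc 2.42×10⁻⁵ T.
The two arcs carry current in opposite angular senses, so their fields oppose: B = |7.36×10⁻⁵ − 2.42×10⁻⁵| = 4.94×10⁻⁵ T.

B ≈ 49.4 μT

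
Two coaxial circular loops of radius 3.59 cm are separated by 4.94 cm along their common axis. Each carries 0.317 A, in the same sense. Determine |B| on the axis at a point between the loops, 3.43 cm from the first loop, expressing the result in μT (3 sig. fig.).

B ≈ 6.44 μT

Each loop contributes B = μ₀IR²/[2(R²+z²)^(3/2)] on the axis, with z measured from that loop.
Loop 1 (z = 0.0343 m): B₁ = 2.10×10⁻⁶ T. Loop 2 (z = 0.0151 m): B₂ = 4.35×10⁻⁶ T.
The fields add: B = B₁ + B₂ = 6.44×10⁻⁶ T.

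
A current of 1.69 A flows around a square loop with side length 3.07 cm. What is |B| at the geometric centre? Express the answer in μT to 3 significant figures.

B ≈ 62.3 μT

Each side is a finite straight segment at perpendicular distance d = a/(2 tan(π/4)) = 0.01535 m from the centre, with end-angles ±π/4.
One side contributes B₁ = (μ₀I/4πd)·2 sin(π/4) = 1.56×10⁻⁵ T.
All 4 sides add in the same direction: B = 4 × 1.56×10⁻⁵ = 6.23×10⁻⁵ T.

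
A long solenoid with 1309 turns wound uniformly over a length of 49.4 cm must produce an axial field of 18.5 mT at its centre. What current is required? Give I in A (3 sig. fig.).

Inside a long solenoid B = μ₀nI with n = 2650 m⁻¹, so I = B/(μ₀n).
I = 1.85×10⁻² / (4π×10⁻⁷ × 2650) = 5.56 A.

I ≈ 5.56 A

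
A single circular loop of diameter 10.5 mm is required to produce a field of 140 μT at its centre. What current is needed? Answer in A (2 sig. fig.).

I ≈ 1.2 A

At the centre of a circular loop B = μ₀I/(2R), so I = 2RB/μ₀.
With R = 0.00525 m, I = 2 × 0.00525 × 1.40×10⁻⁴ / (4π×10⁻⁷) = 1.17 A.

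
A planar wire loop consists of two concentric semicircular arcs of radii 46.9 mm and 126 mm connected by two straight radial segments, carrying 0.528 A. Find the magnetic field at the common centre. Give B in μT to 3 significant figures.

The radial connectors point toward the centre, so dl × r̂ = 0 and they contribute nothing.
Each semicircle gives μ₀I/(4R): inner arc 3.54×10⁻⁶ T, outer arc 1.32×10⁻⁶ T.
The two arcs carry current in opposite angular senses, so their fields oppose: B = |3.54×10⁻⁶ − 1.32×10⁻⁶| = 2.22×10⁻⁶ T.

B ≈ 2.22 μT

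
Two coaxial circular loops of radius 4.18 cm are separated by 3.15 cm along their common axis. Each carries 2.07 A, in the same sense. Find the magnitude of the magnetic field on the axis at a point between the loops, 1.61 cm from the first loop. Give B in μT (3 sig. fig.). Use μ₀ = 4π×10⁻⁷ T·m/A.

B ≈ 51.0 μT

Each loop contributes B = μ₀IR²/[2(R²+z²)^(3/2)] on the axis, with z measured from that loop.
Loop 1 (z = 0.0161 m): B₁ = 2.53×10⁻⁵ T. Loop 2 (z = 0.0154 m): B₂ = 2.57×10⁻⁵ T.
The fields add: B = B₁ + B₂ = 5.10×10⁻⁵ T.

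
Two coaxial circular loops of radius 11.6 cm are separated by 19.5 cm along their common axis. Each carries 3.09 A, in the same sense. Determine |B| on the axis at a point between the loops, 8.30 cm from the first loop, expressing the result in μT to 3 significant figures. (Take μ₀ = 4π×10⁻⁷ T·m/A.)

B ≈ 15.2 μT

Each loop contributes B = μ₀IR²/[2(R²+z²)^(3/2)] on the axis, with z measured from that loop.
Loop 1 (z = 0.083 m): B₁ = 9.00×10⁻⁶ T. Loop 2 (z = 0.112 m): B₂ = 6.23×10⁻⁶ T.
The fields add: B = B₁ + B₂ = 1.52×10⁻⁵ T.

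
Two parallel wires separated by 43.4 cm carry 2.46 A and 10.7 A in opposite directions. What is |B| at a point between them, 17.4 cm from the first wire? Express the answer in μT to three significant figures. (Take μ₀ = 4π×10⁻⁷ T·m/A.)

Each long wire gives B = μ₀I/(2πd). Distances are d₁ = 0.174 m and d₂ = 0.26 m.
B₁ = 2.83×10⁻⁶ T, B₂ = 8.23×10⁻⁶ T.
Between antiparallel currents both contributions point the same way, so they add. B = B₁ + B₂ = 2.83×10⁻⁶ + 8.23×10⁻⁶ = 1.11×10⁻⁵ T.

B ≈ 11.1 μT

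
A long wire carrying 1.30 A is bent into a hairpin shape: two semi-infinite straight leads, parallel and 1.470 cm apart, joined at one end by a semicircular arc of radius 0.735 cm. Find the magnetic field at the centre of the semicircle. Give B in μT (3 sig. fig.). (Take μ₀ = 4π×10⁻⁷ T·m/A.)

B ≈ 90.9 μT

The semicircular arc contributes B_arc = μ₀I·π/(4πR) = μ₀I/(4R) = 5.56×10⁻⁵ T.
Each semi-infinite lead is at perpendicular distance R = 0.00735 m from the centre, with the perpendicular foot at its near end, so it contributes μ₀I/(4πR); both point the same way, together 3.54×10⁻⁵ T.
Arc and leads all point the same direction: B = 5.56×10⁻⁵ + 3.54×10⁻⁵ = 9.09×10⁻⁵ T.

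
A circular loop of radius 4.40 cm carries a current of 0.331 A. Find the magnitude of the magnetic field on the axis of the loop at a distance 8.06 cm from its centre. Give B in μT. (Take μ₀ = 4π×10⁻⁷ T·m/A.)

On the axis of a circular loop, B = μ₀IR² / [2(R²+z²)^(3/2)].
R² + z² = (0.044)² + (0.0806)² = 0.008432 m², and (R²+z²)^(3/2) = 7.74×10⁻⁴ m³.
B = (4π×10⁻⁷ × 0.331 × 0.001936) / (2 × 7.74×10⁻⁴) = 5.20×10⁻⁷ T.

B ≈ 0.520 μT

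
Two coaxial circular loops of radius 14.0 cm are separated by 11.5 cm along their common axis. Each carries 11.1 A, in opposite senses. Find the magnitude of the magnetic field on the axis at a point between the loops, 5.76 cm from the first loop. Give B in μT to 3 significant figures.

Each loop contributes B = μ₀IR²/[2(R²+z²)^(3/2)] on the axis, with z measured from that loop.
Loop 1 (z = 0.0576 m): B₁ = 3.94×10⁻⁵ T. Loop 2 (z = 0.0574 m): B₂ = 3.95×10⁻⁵ T.
The fields oppose: B = |B₁ − B₂| = 5.94×10⁻⁸ T.

B ≈ 0.0594 μT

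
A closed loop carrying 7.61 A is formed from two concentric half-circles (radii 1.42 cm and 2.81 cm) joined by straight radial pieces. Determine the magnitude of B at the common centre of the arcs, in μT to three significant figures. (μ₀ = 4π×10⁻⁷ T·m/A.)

B ≈ 83.3 μT

The radial connectors point toward the centre, so dl × r̂ = 0 and they contribute nothing.
Each semicircle gives μ₀I/(4R): inner arc 1.68×10⁻⁴ T, outer arc 8.51×10⁻⁵ T.
The two arcs carry current in opposite angular senses, so their fields oppose: B = |1.68×10⁻⁴ − 8.51×10⁻⁵| = 8.33×10⁻⁵ T.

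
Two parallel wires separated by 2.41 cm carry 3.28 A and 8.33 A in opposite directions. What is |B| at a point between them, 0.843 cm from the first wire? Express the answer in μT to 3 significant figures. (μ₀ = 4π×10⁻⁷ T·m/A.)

Each long wire gives B = μ₀I/(2πd). Distances are d₁ = 0.00843 m and d₂ = 0.01567 m.
B₁ = 7.78×10⁻⁵ T, B₂ = 1.06×10⁻⁴ T.
Between antiparallel currents both contributions point the same way, so they add. B = B₁ + B₂ = 7.78×10⁻⁵ + 1.06×10⁻⁴ = 1.84×10⁻⁴ T.

B ≈ 184 μT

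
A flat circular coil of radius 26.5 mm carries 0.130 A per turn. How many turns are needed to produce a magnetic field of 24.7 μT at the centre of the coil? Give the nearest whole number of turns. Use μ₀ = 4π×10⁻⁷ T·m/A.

For an N-turn coil, B = Nμ₀I/(2R). A single turn gives B₁ = 3.08×10⁻⁶ T with R = 0.0265 m.
N = B/B₁ = 2.47×10⁻⁵ / 3.08×10⁻⁶ = 8.01.

N = 8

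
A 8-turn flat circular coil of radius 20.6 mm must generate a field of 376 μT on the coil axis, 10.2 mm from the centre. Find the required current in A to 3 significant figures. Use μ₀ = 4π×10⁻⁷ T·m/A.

I ≈ 2.14 A

For an N-turn coil, B = Nμ₀IR²/[2(R²+z²)^(3/2)] with R = 0.0206 m, z = 0.0102 m, so I = 2B(R²+z²)^(3/2)/(Nμ₀R²) = 2 × 3.76×10⁻⁴ × 1.21×10⁻⁵ / (8 × 4π×10⁻⁷ × 0.0004244) = 2.14 A.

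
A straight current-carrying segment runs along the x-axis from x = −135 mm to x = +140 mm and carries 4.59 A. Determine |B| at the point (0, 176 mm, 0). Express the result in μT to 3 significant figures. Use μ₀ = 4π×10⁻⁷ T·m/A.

B ≈ 3.21 μT

For a finite straight segment, B = (μ₀I/4πd)(sinθ₁ + sinθ₂), where θ₁, θ₂ are the angles from the perpendicular to each end.
The perpendicular distance is d = 0.176 m; the end-offsets along the wire are a = 0.135 m and b = 0.14 m.
sinθ₁ = 0.135/√(0.135²+0.176²) = 0.6086; sinθ₂ = 0.14/√(0.14²+0.176²) = 0.6225.
B = (4π×10⁻⁷ × 4.59) / (4π × 0.176) × (0.6086 + 0.6225) = 3.21×10⁻⁶ T.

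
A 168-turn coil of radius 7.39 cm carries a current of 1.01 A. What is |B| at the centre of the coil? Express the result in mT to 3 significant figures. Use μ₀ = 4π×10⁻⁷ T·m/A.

For an N-turn flat coil, B = Nμ₀I/(2R) with R = 0.0739 m.
B = 168 × 8.59×10⁻⁶ T = 1.44×10⁻³ T.

B ≈ 1.44 mT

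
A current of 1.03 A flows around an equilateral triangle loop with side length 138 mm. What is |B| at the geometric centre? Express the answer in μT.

Each side is a finite straight segment at perpendicular distance d = a/(2 tan(π/3)) = 0.03984 m from the centre, with end-angles ±π/3.
One side contributes B₁ = (μ₀I/4πd)·2 sin(π/3) = 4.48×10⁻⁶ T.
All 3 sides add in the same direction: B = 3 × 4.48×10⁻⁶ = 1.34×10⁻⁵ T.

B ≈ 13.4 μT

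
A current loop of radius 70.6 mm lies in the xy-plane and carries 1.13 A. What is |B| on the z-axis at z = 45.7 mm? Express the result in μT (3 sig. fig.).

B ≈ 5.95 μT

On the axis of a circular loop, B = μ₀IR² / [2(R²+z²)^(3/2)].
R² + z² = (0.0706)² + (0.0457)² = 0.007073 m², and (R²+z²)^(3/2) = 5.95×10⁻⁴ m³.
B = (4π×10⁻⁷ × 1.13 × 0.004984) / (2 × 5.95×10⁻⁴) = 5.95×10⁻⁶ T.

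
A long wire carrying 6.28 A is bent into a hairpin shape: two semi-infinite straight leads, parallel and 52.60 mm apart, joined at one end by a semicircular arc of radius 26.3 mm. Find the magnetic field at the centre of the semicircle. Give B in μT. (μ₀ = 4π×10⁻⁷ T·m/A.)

B ≈ 123 μT

The semicircular arc contributes B_arc = μ₀I·π/(4πR) = μ₀I/(4R) = 7.50×10⁻⁵ T.
Each semi-infinite lead is at perpendicular distance R = 0.0263 m from the centre, with the perpendicular foot at its near end, so it contributes μ₀I/(4πR); both point the same way, together 4.78×10⁻⁵ T.
Arc and leads all point the same direction: B = 7.50×10⁻⁵ + 4.78×10⁻⁵ = 1.23×10⁻⁴ T.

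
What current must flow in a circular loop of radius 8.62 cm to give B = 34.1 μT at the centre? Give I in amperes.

I ≈ 4.68 A

At the centre of a circular loop B = μ₀I/(2R), so I = 2RB/μ₀.
With R = 0.0862 m, I = 2 × 0.0862 × 3.41×10⁻⁵ / (4π×10⁻⁷) = 4.68 A.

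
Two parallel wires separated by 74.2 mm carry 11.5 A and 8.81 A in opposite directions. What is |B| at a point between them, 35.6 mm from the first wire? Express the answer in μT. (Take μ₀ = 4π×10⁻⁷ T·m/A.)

Each long wire gives B = μ₀I/(2πd). Distances are d₁ = 0.0356 m and d₂ = 0.0386 m.
B₁ = 6.46×10⁻⁵ T, B₂ = 4.56×10⁻⁵ T.
Between antiparallel currents both contributions point the same way, so they add. B = B₁ + B₂ = 6.46×10⁻⁵ + 4.56×10⁻⁵ = 1.10×10⁻⁴ T.

B ≈ 110 μT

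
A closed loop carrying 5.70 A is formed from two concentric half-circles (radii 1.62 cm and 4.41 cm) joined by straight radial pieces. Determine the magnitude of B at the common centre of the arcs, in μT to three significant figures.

The radial connectors point toward the centre, so dl × r̂ = 0 and they contribute nothing.
Each semicircle gives μ₀I/(4R): inner arc 1.11×10⁻⁴ T, outer arc 4.06×10⁻⁵ T.
The two arcs carry current in opposite angular senses, so their fields oppose: B = |1.11×10⁻⁴ − 4.06×10⁻⁵| = 6.99×10⁻⁵ T.

B ≈ 69.9 μT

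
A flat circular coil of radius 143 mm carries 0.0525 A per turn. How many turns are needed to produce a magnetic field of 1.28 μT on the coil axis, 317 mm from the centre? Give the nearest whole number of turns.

N = 80

For an N-turn coil, B = Nμ₀IR²/[2(R²+z²)^(3/2)]. A single turn gives B₁ = 1.60×10⁻⁸ T with R = 0.143 m, z = 0.317 m.
N = B/B₁ = 1.28×10⁻⁶ / 1.60×10⁻⁸ = 79.81.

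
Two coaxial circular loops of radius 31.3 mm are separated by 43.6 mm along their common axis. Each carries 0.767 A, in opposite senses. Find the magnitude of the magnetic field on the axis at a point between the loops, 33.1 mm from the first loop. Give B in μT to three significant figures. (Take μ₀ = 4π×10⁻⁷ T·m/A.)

B ≈ 8.13 μT

Each loop contributes B = μ₀IR²/[2(R²+z²)^(3/2)] on the axis, with z measured from that loop.
Loop 1 (z = 0.0331 m): B₁ = 4.99×10⁻⁶ T. Loop 2 (z = 0.0105 m): B₂ = 1.31×10⁻⁵ T.
The fields oppose: B = |B₁ − B₂| = 8.13×10⁻⁶ T.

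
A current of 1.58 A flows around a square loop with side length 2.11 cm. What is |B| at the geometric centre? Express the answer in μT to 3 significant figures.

Each side is a finite straight segment at perpendicular distance d = a/(2 tan(π/4)) = 0.01055 m from the centre, with end-angles ±π/4.
One side contributes B₁ = (μ₀I/4πd)·2 sin(π/4) = 2.12×10⁻⁵ T.
All 4 sides add in the same direction: B = 4 × 2.12×10⁻⁵ = 8.47×10⁻⁵ T.

B ≈ 84.7 μT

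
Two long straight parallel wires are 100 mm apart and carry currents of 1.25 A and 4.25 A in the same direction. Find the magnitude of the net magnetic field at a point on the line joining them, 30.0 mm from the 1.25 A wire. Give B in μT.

B ≈ 3.81 μT

Each long wire gives B = μ₀I/(2πd). Distances are d₁ = 0.03 m and d₂ = 0.07 m.
B₁ = 8.33×10⁻⁶ T, B₂ = 1.21×10⁻⁵ T.
Between parallel currents the two contributions point in opposite directions, so they subtract. B = |B₁ − B₂| = |8.33×10⁻⁶ − 1.21×10⁻⁵| = 3.81×10⁻⁶ T.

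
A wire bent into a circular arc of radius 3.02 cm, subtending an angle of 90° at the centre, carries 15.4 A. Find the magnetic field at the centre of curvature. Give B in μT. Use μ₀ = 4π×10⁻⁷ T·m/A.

B ≈ 80.1 μT

The Biot–Savart field of a circular arc at its centre is B = μ₀Iφ/(4πR), with φ = 1.571 rad.
B = (4π×10⁻⁷ × 15.4 × 1.571) / (4π × 0.0302) = 8.01×10⁻⁵ T.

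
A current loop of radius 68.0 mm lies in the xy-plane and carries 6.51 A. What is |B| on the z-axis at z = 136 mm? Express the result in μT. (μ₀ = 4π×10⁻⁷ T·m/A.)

On the axis of a circular loop, B = μ₀IR² / [2(R²+z²)^(3/2)].
R² + z² = (0.068)² + (0.136)² = 0.02312 m², and (R²+z²)^(3/2) = 3.52×10⁻³ m³.
B = (4π×10⁻⁷ × 6.51 × 0.004624) / (2 × 3.52×10⁻³) = 5.38×10⁻⁶ T.

B ≈ 5.38 μT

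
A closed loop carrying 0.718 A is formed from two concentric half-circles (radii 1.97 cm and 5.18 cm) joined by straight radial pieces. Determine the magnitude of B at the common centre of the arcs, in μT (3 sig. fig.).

The radial connectors point toward the centre, so dl × r̂ = 0 and they contribute nothing.
Each semicircle gives μ₀I/(4R): inner arc 1.15×10⁻⁵ T, outer arc 4.35×10⁻⁶ T.
The two arcs carry current in opposite angular senses, so their fields oppose: B = |1.15×10⁻⁵ − 4.35×10⁻⁶| = 7.10×10⁻⁶ T.

B ≈ 7.10 μT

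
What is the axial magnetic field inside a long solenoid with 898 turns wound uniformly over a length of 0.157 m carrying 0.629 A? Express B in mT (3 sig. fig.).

B ≈ 4.52 mT

Inside a long solenoid, B = μ₀nI with n = 5720 turns/m.
B = 4π×10⁻⁷ × 5720 × 0.629 = 4.52×10⁻³ T.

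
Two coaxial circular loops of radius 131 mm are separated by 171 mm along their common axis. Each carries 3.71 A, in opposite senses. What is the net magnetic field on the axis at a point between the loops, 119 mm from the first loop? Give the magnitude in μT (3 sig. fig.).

B ≈ 7.07 μT

Each loop contributes B = μ₀IR²/[2(R²+z²)^(3/2)] on the axis, with z measured from that loop.
Loop 1 (z = 0.119 m): B₁ = 7.22×10⁻⁶ T. Loop 2 (z = 0.052 m): B₂ = 1.43×10⁻⁵ T.
The fields oppose: B = |B₁ − B₂| = 7.07×10⁻⁶ T.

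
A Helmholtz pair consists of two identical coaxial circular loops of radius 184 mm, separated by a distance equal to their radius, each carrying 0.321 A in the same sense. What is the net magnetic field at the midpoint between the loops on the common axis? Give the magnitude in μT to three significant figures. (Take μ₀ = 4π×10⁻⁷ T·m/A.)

Each loop contributes B = μ₀IR²/[2(R²+z²)^(3/2)] on the axis, with z measured from that loop.
Loop 1 (z = 0.092 m): B₁ = 7.84×10⁻⁷ T. Loop 2 (z = 0.092 m): B₂ = 7.84×10⁻⁷ T.
The fields add: B = B₁ + B₂ = 1.57×10⁻⁶ T.

B ≈ 1.57 μT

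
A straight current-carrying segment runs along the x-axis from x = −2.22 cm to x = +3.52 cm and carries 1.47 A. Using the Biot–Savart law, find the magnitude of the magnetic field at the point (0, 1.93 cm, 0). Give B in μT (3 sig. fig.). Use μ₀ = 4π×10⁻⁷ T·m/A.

For a finite straight segment, B = (μ₀I/4πd)(sinθ₁ + sinθ₂), where θ₁, θ₂ are the angles from the perpendicular to each end.
The perpendicular distance is d = 0.0193 m; the end-offsets along the wire are a = 0.0222 m and b = 0.0352 m.
sinθ₁ = 0.0222/√(0.0222²+0.0193²) = 0.7547; sinθ₂ = 0.0352/√(0.0352²+0.0193²) = 0.8768.
B = (4π×10⁻⁷ × 1.47) / (4π × 0.0193) × (0.7547 + 0.8768) = 1.24×10⁻⁵ T.

B ≈ 12.4 μT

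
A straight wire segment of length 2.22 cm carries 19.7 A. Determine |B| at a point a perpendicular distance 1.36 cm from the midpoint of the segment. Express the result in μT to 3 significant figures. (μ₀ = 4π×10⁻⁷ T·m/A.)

B ≈ 183 μT

For a finite straight segment, B = (μ₀I/4πd)(sinθ₁ + sinθ₂), where θ₁, θ₂ are the angles from the perpendicular to each end.
The perpendicular from the point meets the wire at its midpoint, so each end is L/2 = 0.0111 m away along the wire.
sinθ₁ = 0.0111/√(0.0111²+0.0136²) = 0.6323; sinθ₂ = 0.0111/√(0.0111²+0.0136²) = 0.6323.
B = (4π×10⁻⁷ × 19.7) / (4π × 0.0136) × (0.6323 + 0.6323) = 1.83×10⁻⁴ T.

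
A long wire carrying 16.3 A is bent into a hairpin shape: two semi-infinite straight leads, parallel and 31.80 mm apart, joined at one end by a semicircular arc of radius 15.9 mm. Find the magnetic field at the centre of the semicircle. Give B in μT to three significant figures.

B ≈ 527 μT

The semicircular arc contributes B_arc = μ₀I·π/(4πR) = μ₀I/(4R) = 3.22×10⁻⁴ T.
Each semi-infinite lead is at perpendicular distance R = 0.0159 m from the centre, with the perpendicular foot at its near end, so it contributes μ₀I/(4πR); both point the same way, together 2.05×10⁻⁴ T.
Arc and leads all point the same direction: B = 3.22×10⁻⁴ + 2.05×10⁻⁴ = 5.27×10⁻⁴ T.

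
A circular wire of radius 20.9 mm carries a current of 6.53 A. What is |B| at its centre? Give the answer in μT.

B ≈ 196 μT

At the centre of a circular loop the Biot–Savart law gives B = μ₀I/(2R).
B = (4π×10⁻⁷ × 6.53) / (2 × 0.0209) = 1.96×10⁻⁴ T.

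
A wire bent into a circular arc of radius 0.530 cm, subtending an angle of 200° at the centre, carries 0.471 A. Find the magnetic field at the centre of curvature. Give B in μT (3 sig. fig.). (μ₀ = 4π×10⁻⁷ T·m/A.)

B ≈ 31.0 μT

The Biot–Savart field of a circular arc at its centre is B = μ₀Iφ/(4πR), with φ = 3.491 rad.
B = (4π×10⁻⁷ × 0.471 × 3.491) / (4π × 0.0053) = 3.10×10⁻⁵ T.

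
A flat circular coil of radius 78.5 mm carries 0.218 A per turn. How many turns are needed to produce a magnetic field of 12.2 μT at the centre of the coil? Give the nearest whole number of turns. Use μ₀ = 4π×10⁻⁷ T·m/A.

For an N-turn coil, B = Nμ₀I/(2R). A single turn gives B₁ = 1.74×10⁻⁶ T with R = 0.0785 m.
N = B/B₁ = 1.22×10⁻⁵ / 1.74×10⁻⁶ = 6.99.

N = 7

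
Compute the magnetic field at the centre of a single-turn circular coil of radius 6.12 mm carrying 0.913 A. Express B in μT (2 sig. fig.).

B ≈ 94 μT

At the centre of a circular loop the Biot–Savart law gives B = μ₀I/(2R).
B = (4π×10⁻⁷ × 0.913) / (2 × 0.00612) = 9.37×10⁻⁵ T.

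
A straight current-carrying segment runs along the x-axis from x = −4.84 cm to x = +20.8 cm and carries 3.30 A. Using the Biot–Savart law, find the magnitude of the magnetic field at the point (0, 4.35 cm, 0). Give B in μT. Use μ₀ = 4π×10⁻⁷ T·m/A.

B ≈ 13.1 μT

For a finite straight segment, B = (μ₀I/4πd)(sinθ₁ + sinθ₂), where θ₁, θ₂ are the angles from the perpendicular to each end.
The perpendicular distance is d = 0.0435 m; the end-offsets along the wire are a = 0.0484 m and b = 0.208 m.
sinθ₁ = 0.0484/√(0.0484²+0.0435²) = 0.7438; sinθ₂ = 0.208/√(0.208²+0.0435²) = 0.9788.
B = (4π×10⁻⁷ × 3.30) / (4π × 0.0435) × (0.7438 + 0.9788) = 1.31×10⁻⁵ T.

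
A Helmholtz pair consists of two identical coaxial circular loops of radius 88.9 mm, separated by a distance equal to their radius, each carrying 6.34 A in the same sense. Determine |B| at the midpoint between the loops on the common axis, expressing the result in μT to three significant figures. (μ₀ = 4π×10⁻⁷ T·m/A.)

B ≈ 64.1 μT

Each loop contributes B = μ₀IR²/[2(R²+z²)^(3/2)] on the axis, with z measured from that loop.
Loop 1 (z = 0.04445 m): B₁ = 3.21×10⁻⁵ T. Loop 2 (z = 0.04445 m): B₂ = 3.21×10⁻⁵ T.
The fields add: B = B₁ + B₂ = 6.41×10⁻⁵ T.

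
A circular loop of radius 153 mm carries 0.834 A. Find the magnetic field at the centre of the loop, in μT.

B ≈ 3.42 μT

At the centre of a circular loop the Biot–Savart law gives B = μ₀I/(2R).
B = (4π×10⁻⁷ × 0.834) / (2 × 0.153) = 3.42×10⁻⁶ T.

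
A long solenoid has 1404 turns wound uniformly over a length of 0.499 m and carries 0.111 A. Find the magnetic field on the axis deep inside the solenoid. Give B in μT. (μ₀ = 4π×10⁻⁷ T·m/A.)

B ≈ 392 μT

Inside a long solenoid, B = μ₀nI with n = 2814 turns/m.
B = 4π×10⁻⁷ × 2814 × 0.111 = 3.92×10⁻⁴ T.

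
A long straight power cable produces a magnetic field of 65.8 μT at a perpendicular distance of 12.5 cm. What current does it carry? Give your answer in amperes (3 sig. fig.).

For a long straight wire B = μ₀I/(2πd), so I = 2πdB/μ₀.
I = 2π × 0.125 × 6.58×10⁻⁵ / (4π×10⁻⁷) = 41.1 A.

I ≈ 41.1 A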